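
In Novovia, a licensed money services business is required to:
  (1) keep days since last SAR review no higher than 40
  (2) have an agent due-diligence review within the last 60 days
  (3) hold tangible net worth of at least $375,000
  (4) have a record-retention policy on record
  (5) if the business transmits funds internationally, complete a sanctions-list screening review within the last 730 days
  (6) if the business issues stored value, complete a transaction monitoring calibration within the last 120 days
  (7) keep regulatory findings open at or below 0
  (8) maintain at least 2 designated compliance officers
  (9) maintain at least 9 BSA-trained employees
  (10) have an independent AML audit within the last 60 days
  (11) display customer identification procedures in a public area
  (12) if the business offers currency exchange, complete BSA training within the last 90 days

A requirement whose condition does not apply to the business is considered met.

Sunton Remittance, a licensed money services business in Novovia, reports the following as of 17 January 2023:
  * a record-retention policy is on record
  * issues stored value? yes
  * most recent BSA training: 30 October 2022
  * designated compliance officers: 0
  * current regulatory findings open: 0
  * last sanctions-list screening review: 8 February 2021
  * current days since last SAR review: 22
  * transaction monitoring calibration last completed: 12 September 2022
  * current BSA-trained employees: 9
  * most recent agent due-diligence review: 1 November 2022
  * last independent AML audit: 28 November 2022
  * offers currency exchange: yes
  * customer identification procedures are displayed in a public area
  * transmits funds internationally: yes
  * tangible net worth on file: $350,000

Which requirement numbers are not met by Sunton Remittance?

2, 3, 6, 8

1. days since last SAR review 22 ≤ 40 → met
2. agent due-diligence review 77 days ago vs limit 60 → not met
3. tangible net worth $350,000 < $375,000 → not met
4. record-retention policy present → met
5. condition 'transmits funds internationally' holds; sanctions-list screening review 708 days ago vs limit 730 → met
6. condition 'issues stored value' holds; transaction monitoring calibration 127 days ago vs limit 120 → not met
7. regulatory findings open 0 ≤ 0 → met
8. designated compliance officers 0 < 2 → not met
9. BSA-trained employees 9 ≥ 9 → met
10. independent AML audit 50 days ago vs limit 60 → met
11. customer identification procedures present → met
12. condition 'offers currency exchange' holds; BSA training 79 days ago vs limit 90 → met
Not met: 2, 3, 6, 8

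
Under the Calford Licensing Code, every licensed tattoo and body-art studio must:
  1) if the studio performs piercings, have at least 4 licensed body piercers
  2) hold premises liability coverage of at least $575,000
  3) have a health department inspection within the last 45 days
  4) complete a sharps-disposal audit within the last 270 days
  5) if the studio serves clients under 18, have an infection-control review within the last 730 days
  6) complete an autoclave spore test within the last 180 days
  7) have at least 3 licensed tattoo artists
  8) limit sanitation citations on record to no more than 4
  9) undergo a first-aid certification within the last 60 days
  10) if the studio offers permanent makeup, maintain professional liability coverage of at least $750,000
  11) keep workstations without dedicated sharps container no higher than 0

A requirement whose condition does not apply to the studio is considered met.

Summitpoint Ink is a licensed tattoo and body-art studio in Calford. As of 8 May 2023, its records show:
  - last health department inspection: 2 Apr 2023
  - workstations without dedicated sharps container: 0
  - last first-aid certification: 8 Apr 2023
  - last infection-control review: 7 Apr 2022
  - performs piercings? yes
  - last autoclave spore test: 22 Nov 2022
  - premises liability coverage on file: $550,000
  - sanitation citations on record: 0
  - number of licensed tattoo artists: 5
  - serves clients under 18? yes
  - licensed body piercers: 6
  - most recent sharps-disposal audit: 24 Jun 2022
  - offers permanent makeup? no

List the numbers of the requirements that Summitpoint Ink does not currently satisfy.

1. condition 'performs piercings' holds; licensed body piercers 6 ≥ 4 → met
2. premises liability coverage $550,000 < $575,000 → not met
3. health department inspection 36 days ago vs limit 45 → met
4. sharps-disposal audit 318 days ago vs limit 270 → not met
5. condition 'serves clients under 18' holds; infection-control review 396 days ago vs limit 730 → met
6. autoclave spore test 167 days ago vs limit 180 → met
7. licensed tattoo artists 5 ≥ 3 → met
8. sanitation citations on record 0 ≤ 4 → met
9. first-aid certification 30 days ago vs limit 60 → met
10. condition 'offers permanent makeup' does not hold → requirement n/a → met
11. workstations without dedicated sharps container 0 ≤ 0 → met
Not met: 2, 4

2, 4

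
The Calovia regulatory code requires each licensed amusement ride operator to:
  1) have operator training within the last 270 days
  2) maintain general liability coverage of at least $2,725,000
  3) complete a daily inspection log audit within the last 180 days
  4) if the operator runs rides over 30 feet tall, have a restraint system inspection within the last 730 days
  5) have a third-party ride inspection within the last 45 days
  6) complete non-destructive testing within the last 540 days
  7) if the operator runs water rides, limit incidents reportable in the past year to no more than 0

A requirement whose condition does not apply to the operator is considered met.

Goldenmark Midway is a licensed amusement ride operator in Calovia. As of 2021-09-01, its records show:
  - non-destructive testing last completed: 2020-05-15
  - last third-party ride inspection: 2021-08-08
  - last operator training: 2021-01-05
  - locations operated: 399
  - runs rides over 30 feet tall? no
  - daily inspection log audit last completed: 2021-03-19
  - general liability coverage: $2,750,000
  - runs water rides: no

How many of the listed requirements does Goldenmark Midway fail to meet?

0

1. operator training 239 days ago vs limit 270 → met
2. general liability coverage $2,750,000 ≥ $2,725,000 → met
3. daily inspection log audit 166 days ago vs limit 180 → met
4. condition 'runs rides over 30 feet tall' does not hold → requirement n/a → met
5. third-party ride inspection 24 days ago vs limit 45 → met
6. non-destructive testing 474 days ago vs limit 540 → met
7. condition 'runs water rides' does not hold → requirement n/a → met
Not met: 0 of 7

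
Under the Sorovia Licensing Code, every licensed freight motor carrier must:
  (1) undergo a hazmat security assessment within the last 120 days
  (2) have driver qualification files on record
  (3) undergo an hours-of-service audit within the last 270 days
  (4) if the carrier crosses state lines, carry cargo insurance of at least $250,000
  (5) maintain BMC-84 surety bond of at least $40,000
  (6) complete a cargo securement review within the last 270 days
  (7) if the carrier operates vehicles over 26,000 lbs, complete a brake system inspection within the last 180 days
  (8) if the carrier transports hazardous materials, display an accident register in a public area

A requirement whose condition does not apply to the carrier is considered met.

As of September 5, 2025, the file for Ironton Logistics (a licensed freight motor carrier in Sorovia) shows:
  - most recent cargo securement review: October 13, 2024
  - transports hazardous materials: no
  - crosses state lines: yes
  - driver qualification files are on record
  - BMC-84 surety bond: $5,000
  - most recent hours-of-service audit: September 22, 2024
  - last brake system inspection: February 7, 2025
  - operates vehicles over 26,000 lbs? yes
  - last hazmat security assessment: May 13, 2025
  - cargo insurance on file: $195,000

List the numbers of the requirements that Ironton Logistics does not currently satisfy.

1. hazmat security assessment 115 days ago vs limit 120 → met
2. driver qualification files present → met
3. hours-of-service audit 348 days ago vs limit 270 → not met
4. condition 'crosses state lines' holds; cargo insurance $195,000 < $250,000 → not met
5. BMC-84 surety bond $5,000 < $40,000 → not met
6. cargo securement review 327 days ago vs limit 270 → not met
7. condition 'operates vehicles over 26,000 lbs' holds; brake system inspection 210 days ago vs limit 180 → not met
8. condition 'transports hazardous materials' does not hold → requirement n/a → met
Not met: 3, 4, 5, 6, 7

3, 4, 5, 6, 7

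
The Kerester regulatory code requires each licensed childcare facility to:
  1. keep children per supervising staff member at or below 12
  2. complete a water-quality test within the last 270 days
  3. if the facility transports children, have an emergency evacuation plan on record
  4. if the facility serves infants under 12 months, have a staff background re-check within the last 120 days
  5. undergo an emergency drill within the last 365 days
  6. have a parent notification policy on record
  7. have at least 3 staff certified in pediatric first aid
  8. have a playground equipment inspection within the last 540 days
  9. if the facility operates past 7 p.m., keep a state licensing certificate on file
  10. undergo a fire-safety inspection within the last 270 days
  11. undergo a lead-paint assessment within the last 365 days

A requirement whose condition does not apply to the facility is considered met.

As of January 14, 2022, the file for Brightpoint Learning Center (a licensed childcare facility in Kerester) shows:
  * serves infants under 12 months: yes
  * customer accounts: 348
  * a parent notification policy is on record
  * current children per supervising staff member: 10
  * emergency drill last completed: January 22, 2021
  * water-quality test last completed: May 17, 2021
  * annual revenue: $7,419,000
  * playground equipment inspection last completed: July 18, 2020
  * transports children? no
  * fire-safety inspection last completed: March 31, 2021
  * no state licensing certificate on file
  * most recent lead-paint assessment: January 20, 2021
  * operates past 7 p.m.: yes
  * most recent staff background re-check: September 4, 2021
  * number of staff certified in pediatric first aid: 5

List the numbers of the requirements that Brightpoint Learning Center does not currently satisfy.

4, 8, 9, 10

1. children per supervising staff member 10 ≤ 12 → met
2. water-quality test 242 days ago vs limit 270 → met
3. condition 'transports children' does not hold → requirement n/a → met
4. condition 'serves infants under 12 months' holds; staff background re-check 132 days ago vs limit 120 → not met
5. emergency drill 357 days ago vs limit 365 → met
6. parent notification policy present → met
7. staff certified in pediatric first aid 5 ≥ 3 → met
8. playground equipment inspection 545 days ago vs limit 540 → not met
9. condition 'operates past 7 p.m.' holds; state licensing certificate absent → not met
10. fire-safety inspection 289 days ago vs limit 270 → not met
11. lead-paint assessment 359 days ago vs limit 365 → met
Not met: 4, 8, 9, 10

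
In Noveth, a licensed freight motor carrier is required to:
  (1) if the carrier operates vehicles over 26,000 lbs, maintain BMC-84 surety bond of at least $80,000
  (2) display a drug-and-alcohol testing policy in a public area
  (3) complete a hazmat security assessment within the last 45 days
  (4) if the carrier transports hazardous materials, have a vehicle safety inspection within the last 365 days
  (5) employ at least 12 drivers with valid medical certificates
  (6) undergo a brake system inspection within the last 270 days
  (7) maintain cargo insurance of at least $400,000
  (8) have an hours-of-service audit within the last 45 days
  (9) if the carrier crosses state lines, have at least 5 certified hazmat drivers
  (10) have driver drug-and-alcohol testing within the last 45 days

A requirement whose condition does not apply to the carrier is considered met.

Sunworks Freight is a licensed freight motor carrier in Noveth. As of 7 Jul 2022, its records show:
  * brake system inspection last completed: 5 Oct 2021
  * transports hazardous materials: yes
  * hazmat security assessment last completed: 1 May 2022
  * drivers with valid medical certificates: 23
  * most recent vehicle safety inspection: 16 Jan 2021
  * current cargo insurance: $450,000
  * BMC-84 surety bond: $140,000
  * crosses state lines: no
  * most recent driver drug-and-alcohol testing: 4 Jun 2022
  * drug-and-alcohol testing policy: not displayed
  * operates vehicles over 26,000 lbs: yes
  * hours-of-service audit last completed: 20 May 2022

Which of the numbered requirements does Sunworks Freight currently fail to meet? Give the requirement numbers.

1. condition 'operates vehicles over 26,000 lbs' holds; BMC-84 surety bond $140,000 ≥ $80,000 → met
2. drug-and-alcohol testing policy absent → not met
3. hazmat security assessment 67 days ago vs limit 45 → not met
4. condition 'transports hazardous materials' holds; vehicle safety inspection 537 days ago vs limit 365 → not met
5. drivers with valid medical certificates 23 ≥ 12 → met
6. brake system inspection 275 days ago vs limit 270 → not met
7. cargo insurance $450,000 ≥ $400,000 → met
8. hours-of-service audit 48 days ago vs limit 45 → not met
9. condition 'crosses state lines' does not hold → requirement n/a → met
10. driver drug-and-alcohol testing 33 days ago vs limit 45 → met
Not met: 2, 3, 4, 6, 8

2, 3, 4, 6, 8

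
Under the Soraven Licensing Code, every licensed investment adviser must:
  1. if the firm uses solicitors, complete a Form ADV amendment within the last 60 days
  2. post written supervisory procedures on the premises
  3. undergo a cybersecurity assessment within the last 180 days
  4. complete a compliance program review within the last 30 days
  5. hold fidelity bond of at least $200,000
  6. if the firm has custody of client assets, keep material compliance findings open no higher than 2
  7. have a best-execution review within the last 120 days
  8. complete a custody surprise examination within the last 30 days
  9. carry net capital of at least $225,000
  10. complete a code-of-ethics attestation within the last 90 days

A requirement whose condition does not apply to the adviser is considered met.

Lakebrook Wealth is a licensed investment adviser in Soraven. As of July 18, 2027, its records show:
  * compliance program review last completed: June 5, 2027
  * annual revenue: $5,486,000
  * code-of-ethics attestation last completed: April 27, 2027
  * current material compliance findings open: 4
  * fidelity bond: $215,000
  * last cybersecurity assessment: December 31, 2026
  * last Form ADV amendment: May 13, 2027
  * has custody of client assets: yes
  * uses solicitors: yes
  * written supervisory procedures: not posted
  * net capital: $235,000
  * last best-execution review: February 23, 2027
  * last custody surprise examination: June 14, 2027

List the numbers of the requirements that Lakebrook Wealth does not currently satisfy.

1, 2, 3, 4, 6, 7, 8

1. condition 'uses solicitors' holds; Form ADV amendment 66 days ago vs limit 60 → not met
2. written supervisory procedures absent → not met
3. cybersecurity assessment 199 days ago vs limit 180 → not met
4. compliance program review 43 days ago vs limit 30 → not met
5. fidelity bond $215,000 ≥ $200,000 → met
6. condition 'has custody of client assets' holds; material compliance findings open 4 > 2 → not met
7. best-execution review 145 days ago vs limit 120 → not met
8. custody surprise examination 34 days ago vs limit 30 → not met
9. net capital $235,000 ≥ $225,000 → met
10. code-of-ethics attestation 82 days ago vs limit 90 → met
Not met: 1, 2, 3, 4, 6, 7, 8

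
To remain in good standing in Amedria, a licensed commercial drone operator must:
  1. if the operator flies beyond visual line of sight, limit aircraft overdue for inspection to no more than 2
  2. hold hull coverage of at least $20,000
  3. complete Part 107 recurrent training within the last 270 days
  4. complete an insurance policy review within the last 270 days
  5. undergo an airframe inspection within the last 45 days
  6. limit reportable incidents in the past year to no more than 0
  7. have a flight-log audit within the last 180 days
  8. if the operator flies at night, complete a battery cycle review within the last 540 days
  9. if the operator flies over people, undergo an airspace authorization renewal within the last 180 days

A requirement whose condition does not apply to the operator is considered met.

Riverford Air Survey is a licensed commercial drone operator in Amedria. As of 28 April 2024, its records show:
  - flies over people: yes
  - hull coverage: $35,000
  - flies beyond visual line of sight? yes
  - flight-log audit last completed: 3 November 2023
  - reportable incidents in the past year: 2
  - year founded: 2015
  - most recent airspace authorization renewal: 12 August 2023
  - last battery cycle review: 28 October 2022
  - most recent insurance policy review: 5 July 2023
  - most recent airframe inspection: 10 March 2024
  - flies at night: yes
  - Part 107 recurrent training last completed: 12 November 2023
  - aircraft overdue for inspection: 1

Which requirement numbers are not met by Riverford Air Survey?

4, 5, 6, 8, 9

1. condition 'flies beyond visual line of sight' holds; aircraft overdue for inspection 1 ≤ 2 → met
2. hull coverage $35,000 ≥ $20,000 → met
3. Part 107 recurrent training 168 days ago vs limit 270 → met
4. insurance policy review 298 days ago vs limit 270 → not met
5. airframe inspection 49 days ago vs limit 45 → not met
6. reportable incidents in the past year 2 > 0 → not met
7. flight-log audit 177 days ago vs limit 180 → met
8. condition 'flies at night' holds; battery cycle review 548 days ago vs limit 540 → not met
9. condition 'flies over people' holds; airspace authorization renewal 260 days ago vs limit 180 → not met
Not met: 4, 5, 6, 8, 9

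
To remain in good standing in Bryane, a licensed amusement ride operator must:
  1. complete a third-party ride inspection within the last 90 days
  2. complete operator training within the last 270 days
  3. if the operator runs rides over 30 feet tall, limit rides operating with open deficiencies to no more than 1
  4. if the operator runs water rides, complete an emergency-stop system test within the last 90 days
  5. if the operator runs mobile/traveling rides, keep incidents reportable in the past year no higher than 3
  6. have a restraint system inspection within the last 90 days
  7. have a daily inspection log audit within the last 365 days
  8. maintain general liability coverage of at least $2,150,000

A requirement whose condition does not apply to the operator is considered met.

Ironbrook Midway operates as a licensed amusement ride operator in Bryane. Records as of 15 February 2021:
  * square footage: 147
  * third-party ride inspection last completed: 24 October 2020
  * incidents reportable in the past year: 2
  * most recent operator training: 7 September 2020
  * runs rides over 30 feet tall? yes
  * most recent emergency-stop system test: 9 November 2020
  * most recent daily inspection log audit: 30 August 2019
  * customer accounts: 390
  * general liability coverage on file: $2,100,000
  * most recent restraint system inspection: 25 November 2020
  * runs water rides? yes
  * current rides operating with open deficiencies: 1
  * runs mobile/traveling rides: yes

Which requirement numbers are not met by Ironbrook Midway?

1. third-party ride inspection 114 days ago vs limit 90 → not met
2. operator training 161 days ago vs limit 270 → met
3. condition 'runs rides over 30 feet tall' holds; rides operating with open deficiencies 1 ≤ 1 → met
4. condition 'runs water rides' holds; emergency-stop system test 98 days ago vs limit 90 → not met
5. condition 'runs mobile/traveling rides' holds; incidents reportable in the past year 2 ≤ 3 → met
6. restraint system inspection 82 days ago vs limit 90 → met
7. daily inspection log audit 535 days ago vs limit 365 → not met
8. general liability coverage $2,100,000 < $2,150,000 → not met
Not met: 1, 4, 7, 8

1, 4, 7, 8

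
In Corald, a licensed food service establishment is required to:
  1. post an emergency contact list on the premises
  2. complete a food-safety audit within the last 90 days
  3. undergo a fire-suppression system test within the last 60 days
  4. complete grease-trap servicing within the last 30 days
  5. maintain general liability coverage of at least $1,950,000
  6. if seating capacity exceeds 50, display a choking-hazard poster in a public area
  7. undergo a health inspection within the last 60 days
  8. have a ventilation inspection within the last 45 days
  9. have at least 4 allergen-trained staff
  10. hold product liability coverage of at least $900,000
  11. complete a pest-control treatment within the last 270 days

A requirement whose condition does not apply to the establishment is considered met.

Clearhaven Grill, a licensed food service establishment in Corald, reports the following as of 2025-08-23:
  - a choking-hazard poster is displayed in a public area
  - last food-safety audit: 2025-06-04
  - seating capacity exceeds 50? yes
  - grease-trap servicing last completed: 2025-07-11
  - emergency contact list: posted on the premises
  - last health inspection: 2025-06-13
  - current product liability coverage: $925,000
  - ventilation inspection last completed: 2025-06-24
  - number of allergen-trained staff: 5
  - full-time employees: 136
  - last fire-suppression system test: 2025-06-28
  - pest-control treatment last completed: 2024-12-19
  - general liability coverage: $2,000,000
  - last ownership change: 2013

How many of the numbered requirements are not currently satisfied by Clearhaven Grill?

3

1. emergency contact list present → met
2. food-safety audit 80 days ago vs limit 90 → met
3. fire-suppression system test 56 days ago vs limit 60 → met
4. grease-trap servicing 43 days ago vs limit 30 → not met
5. general liability coverage $2,000,000 ≥ $1,950,000 → met
6. condition 'seating capacity exceeds 50' holds; choking-hazard poster present → met
7. health inspection 71 days ago vs limit 60 → not met
8. ventilation inspection 60 days ago vs limit 45 → not met
9. allergen-trained staff 5 ≥ 4 → met
10. product liability coverage $925,000 ≥ $900,000 → met
11. pest-control treatment 247 days ago vs limit 270 → met
Not met: 3 of 11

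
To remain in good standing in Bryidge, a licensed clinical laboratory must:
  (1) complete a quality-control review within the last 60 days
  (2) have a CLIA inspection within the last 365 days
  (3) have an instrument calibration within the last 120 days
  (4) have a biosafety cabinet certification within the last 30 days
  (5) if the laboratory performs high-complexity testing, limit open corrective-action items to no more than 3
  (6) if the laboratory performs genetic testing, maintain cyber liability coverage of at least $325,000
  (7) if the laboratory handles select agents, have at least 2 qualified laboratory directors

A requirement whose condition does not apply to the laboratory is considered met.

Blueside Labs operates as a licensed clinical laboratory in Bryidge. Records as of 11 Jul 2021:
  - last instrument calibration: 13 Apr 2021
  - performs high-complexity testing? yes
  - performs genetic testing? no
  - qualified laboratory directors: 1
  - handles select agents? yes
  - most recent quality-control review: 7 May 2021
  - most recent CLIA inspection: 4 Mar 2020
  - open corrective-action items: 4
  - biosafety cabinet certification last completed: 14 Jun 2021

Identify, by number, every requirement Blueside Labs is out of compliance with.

1. quality-control review 65 days ago vs limit 60 → not met
2. CLIA inspection 494 days ago vs limit 365 → not met
3. instrument calibration 89 days ago vs limit 120 → met
4. biosafety cabinet certification 27 days ago vs limit 30 → met
5. condition 'performs high-complexity testing' holds; open corrective-action items 4 > 3 → not met
6. condition 'performs genetic testing' does not hold → requirement n/a → met
7. condition 'handles select agents' holds; qualified laboratory directors 1 < 2 → not met
Not met: 1, 2, 5, 7

1, 2, 5, 7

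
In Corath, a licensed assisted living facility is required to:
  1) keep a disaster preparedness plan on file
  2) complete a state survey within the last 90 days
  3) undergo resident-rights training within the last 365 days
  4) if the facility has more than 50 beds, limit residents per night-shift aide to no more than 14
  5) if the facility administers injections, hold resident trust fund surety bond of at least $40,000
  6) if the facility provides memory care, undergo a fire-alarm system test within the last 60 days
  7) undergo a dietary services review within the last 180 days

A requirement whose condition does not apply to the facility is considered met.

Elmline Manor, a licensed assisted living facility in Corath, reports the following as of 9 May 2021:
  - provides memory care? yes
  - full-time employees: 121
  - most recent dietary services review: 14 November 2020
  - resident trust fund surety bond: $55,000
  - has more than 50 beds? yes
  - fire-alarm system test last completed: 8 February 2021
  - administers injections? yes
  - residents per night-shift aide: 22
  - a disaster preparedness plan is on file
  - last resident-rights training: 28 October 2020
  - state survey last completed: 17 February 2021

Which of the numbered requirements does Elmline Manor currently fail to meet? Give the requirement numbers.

4, 6

1. disaster preparedness plan present → met
2. state survey 81 days ago vs limit 90 → met
3. resident-rights training 193 days ago vs limit 365 → met
4. condition 'has more than 50 beds' holds; residents per night-shift aide 22 > 14 → not met
5. condition 'administers injections' holds; resident trust fund surety bond $55,000 ≥ $40,000 → met
6. condition 'provides memory care' holds; fire-alarm system test 90 days ago vs limit 60 → not met
7. dietary services review 176 days ago vs limit 180 → met
Not met: 4, 6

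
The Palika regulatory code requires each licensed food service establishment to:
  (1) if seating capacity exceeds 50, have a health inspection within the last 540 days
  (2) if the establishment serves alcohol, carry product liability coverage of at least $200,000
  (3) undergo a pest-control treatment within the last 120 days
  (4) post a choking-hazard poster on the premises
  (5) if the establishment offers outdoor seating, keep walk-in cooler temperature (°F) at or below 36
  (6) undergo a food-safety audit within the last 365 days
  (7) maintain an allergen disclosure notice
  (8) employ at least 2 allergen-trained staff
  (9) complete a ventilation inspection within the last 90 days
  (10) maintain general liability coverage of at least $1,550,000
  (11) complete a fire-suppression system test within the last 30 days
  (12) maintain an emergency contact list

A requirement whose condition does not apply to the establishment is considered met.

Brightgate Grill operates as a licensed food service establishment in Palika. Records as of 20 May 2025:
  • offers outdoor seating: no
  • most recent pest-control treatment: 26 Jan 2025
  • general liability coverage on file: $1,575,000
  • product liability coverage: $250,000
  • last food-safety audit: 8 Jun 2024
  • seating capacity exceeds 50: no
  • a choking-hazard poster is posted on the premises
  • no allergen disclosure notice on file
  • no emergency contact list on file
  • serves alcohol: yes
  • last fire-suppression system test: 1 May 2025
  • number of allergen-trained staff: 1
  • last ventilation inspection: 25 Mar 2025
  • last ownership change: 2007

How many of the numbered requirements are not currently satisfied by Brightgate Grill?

3

1. condition 'seating capacity exceeds 50' does not hold → requirement n/a → met
2. condition 'serves alcohol' holds; product liability coverage $250,000 ≥ $200,000 → met
3. pest-control treatment 114 days ago vs limit 120 → met
4. choking-hazard poster present → met
5. condition 'offers outdoor seating' does not hold → requirement n/a → met
6. food-safety audit 346 days ago vs limit 365 → met
7. allergen disclosure notice absent → not met
8. allergen-trained staff 1 < 2 → not met
9. ventilation inspection 56 days ago vs limit 90 → met
10. general liability coverage $1,575,000 ≥ $1,550,000 → met
11. fire-suppression system test 19 days ago vs limit 30 → met
12. emergency contact list absent → not met
Not met: 3 of 12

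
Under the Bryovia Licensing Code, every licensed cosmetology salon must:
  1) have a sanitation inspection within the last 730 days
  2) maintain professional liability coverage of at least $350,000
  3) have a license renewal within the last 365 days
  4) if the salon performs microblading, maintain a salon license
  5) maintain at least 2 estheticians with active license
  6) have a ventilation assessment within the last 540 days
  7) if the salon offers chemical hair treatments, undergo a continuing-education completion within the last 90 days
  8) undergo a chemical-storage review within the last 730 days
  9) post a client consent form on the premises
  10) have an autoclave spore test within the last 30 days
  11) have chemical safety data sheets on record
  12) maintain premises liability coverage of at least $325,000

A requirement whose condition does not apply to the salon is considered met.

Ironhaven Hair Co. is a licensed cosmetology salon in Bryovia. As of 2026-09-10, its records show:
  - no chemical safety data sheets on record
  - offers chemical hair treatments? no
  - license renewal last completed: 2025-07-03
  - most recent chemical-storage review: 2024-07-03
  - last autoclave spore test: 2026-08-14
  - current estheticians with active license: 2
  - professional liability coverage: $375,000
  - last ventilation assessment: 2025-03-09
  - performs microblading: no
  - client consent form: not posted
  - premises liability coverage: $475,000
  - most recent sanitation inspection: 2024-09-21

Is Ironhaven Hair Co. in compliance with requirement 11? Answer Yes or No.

No

11. chemical safety data sheets absent → not met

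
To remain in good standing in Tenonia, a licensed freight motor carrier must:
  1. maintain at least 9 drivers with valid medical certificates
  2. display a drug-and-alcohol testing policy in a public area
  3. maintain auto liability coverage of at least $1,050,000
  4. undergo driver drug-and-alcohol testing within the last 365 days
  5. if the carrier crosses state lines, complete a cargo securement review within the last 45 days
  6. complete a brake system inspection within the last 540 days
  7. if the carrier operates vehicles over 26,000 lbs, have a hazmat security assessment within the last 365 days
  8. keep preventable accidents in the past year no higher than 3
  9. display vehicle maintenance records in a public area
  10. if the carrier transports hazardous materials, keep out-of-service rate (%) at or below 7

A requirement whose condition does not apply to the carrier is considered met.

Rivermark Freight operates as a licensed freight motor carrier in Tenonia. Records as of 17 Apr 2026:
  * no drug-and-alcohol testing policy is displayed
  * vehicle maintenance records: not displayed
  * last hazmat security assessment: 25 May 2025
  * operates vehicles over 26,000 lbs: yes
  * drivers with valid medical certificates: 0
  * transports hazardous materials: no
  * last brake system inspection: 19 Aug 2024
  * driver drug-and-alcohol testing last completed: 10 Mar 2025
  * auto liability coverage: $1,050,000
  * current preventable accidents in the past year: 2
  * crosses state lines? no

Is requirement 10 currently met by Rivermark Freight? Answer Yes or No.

10. condition 'transports hazardous materials' does not hold → requirement n/a → met

Yes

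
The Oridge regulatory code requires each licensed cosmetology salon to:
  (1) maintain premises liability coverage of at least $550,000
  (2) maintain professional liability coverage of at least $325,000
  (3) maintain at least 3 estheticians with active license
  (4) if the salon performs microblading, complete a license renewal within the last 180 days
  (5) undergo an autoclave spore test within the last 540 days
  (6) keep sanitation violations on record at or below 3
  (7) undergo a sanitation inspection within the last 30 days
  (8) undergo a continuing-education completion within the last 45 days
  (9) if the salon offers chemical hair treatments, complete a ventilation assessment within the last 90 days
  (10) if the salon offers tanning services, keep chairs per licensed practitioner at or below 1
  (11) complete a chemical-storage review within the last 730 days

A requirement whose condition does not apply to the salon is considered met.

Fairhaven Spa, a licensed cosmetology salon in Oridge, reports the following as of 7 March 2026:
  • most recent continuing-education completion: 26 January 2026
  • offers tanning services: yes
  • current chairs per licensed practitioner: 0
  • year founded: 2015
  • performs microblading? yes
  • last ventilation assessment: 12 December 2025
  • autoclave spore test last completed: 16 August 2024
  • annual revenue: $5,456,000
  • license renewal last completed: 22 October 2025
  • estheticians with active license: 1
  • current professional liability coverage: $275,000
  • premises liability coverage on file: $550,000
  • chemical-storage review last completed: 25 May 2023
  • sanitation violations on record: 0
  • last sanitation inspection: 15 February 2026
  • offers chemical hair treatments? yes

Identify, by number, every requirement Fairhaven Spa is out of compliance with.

2, 3, 5, 11

1. premises liability coverage $550,000 ≥ $550,000 → met
2. professional liability coverage $275,000 < $325,000 → not met
3. estheticians with active license 1 < 3 → not met
4. condition 'performs microblading' holds; license renewal 136 days ago vs limit 180 → met
5. autoclave spore test 568 days ago vs limit 540 → not met
6. sanitation violations on record 0 ≤ 3 → met
7. sanitation inspection 20 days ago vs limit 30 → met
8. continuing-education completion 40 days ago vs limit 45 → met
9. condition 'offers chemical hair treatments' holds; ventilation assessment 85 days ago vs limit 90 → met
10. condition 'offers tanning services' holds; chairs per licensed practitioner 0 ≤ 1 → met
11. chemical-storage review 1017 days ago vs limit 730 → not met
Not met: 2, 3, 5, 11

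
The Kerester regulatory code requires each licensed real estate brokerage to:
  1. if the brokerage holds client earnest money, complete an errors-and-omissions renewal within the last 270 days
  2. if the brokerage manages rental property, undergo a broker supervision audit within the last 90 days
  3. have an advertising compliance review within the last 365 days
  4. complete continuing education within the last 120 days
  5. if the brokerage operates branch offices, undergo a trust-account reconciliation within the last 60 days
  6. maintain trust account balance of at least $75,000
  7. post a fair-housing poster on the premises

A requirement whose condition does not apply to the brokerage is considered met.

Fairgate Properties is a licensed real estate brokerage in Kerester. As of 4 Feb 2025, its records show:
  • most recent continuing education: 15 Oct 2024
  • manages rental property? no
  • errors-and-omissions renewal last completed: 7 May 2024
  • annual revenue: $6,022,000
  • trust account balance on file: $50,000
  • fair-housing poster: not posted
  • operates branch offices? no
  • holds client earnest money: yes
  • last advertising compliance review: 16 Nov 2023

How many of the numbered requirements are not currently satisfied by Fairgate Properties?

1. condition 'holds client earnest money' holds; errors-and-omissions renewal 273 days ago vs limit 270 → not met
2. condition 'manages rental property' does not hold → requirement n/a → met
3. advertising compliance review 446 days ago vs limit 365 → not met
4. continuing education 112 days ago vs limit 120 → met
5. condition 'operates branch offices' does not hold → requirement n/a → met
6. trust account balance $50,000 < $75,000 → not met
7. fair-housing poster absent → not met
Not met: 4 of 7

4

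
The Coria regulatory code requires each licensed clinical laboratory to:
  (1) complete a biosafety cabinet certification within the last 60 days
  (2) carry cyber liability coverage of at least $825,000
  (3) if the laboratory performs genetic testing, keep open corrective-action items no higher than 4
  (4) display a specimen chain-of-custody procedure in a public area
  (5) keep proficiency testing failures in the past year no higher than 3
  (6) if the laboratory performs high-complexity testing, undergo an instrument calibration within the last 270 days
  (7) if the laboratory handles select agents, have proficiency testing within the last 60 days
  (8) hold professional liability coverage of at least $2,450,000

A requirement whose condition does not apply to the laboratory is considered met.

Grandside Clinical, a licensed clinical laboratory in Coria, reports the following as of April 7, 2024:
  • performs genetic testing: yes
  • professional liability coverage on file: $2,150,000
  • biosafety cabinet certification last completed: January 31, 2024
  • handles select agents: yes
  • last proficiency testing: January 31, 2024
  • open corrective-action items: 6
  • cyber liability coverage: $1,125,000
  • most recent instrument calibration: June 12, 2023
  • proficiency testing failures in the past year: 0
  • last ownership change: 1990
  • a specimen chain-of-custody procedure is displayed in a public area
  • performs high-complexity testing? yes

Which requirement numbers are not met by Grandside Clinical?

1, 3, 6, 7, 8

1. biosafety cabinet certification 67 days ago vs limit 60 → not met
2. cyber liability coverage $1,125,000 ≥ $825,000 → met
3. condition 'performs genetic testing' holds; open corrective-action items 6 > 4 → not met
4. specimen chain-of-custody procedure present → met
5. proficiency testing failures in the past year 0 ≤ 3 → met
6. condition 'performs high-complexity testing' holds; instrument calibration 300 days ago vs limit 270 → not met
7. condition 'handles select agents' holds; proficiency testing 67 days ago vs limit 60 → not met
8. professional liability coverage $2,150,000 < $2,450,000 → not met
Not met: 1, 3, 6, 7, 8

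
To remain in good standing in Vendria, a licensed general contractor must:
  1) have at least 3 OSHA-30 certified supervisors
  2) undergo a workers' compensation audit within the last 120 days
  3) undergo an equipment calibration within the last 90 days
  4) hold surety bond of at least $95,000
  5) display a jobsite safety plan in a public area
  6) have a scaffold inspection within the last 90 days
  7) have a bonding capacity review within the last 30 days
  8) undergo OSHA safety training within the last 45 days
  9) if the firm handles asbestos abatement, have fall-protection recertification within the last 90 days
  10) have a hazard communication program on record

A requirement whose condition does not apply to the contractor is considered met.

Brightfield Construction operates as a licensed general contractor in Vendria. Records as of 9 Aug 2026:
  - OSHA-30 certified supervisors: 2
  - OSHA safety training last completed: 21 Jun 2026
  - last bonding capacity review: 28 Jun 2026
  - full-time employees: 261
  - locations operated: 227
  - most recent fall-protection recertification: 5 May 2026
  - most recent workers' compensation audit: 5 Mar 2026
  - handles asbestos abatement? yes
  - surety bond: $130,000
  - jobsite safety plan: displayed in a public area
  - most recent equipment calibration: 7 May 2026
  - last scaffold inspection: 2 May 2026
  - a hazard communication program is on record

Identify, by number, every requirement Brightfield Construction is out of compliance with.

1. OSHA-30 certified supervisors 2 < 3 → not met
2. workers' compensation audit 157 days ago vs limit 120 → not met
3. equipment calibration 94 days ago vs limit 90 → not met
4. surety bond $130,000 ≥ $95,000 → met
5. jobsite safety plan present → met
6. scaffold inspection 99 days ago vs limit 90 → not met
7. bonding capacity review 42 days ago vs limit 30 → not met
8. OSHA safety training 49 days ago vs limit 45 → not met
9. condition 'handles asbestos abatement' holds; fall-protection recertification 96 days ago vs limit 90 → not met
10. hazard communication program present → met
Not met: 1, 2, 3, 6, 7, 8, 9

1, 2, 3, 6, 7, 8, 9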